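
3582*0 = 0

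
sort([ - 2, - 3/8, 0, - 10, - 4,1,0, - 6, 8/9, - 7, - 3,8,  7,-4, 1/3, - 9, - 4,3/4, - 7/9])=[ - 10, - 9, - 7, - 6, - 4,-4,  -  4, - 3 , - 2, - 7/9,-3/8, 0, 0,1/3, 3/4,8/9 , 1,7 , 8] 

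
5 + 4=9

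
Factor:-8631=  - 3^2*7^1 * 137^1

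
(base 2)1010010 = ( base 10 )82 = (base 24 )3a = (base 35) 2c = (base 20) 42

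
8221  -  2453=5768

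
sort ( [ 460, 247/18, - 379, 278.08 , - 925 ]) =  [-925, - 379, 247/18,278.08, 460 ] 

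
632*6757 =4270424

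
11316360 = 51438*220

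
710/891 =710/891 = 0.80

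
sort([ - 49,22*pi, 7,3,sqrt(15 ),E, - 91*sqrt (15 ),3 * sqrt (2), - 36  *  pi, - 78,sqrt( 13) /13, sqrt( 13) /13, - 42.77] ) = [ - 91 * sqrt (15),-36 * pi, - 78,  -  49, - 42.77,sqrt ( 13)/13,  sqrt(13) /13, E , 3, sqrt( 15) , 3 * sqrt (2),  7, 22 * pi] 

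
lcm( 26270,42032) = 210160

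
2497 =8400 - 5903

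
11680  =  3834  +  7846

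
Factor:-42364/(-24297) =68/39 = 2^2  *3^(-1)*13^( - 1 )*17^1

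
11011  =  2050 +8961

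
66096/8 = 8262 = 8262.00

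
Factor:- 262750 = -2^1*5^3*1051^1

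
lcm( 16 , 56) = 112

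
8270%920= 910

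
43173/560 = 77 + 53/560 = 77.09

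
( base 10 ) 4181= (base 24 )765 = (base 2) 1000001010101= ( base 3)12201212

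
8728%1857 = 1300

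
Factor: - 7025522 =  - 2^1*7^2 * 17^1*4217^1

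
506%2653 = 506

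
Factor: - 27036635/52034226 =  - 2^(-1) * 3^( - 1)*5^1*179^(  -  1 )*48449^( - 1)*5407327^1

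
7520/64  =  235/2 = 117.50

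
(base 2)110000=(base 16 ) 30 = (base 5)143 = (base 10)48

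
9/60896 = 9/60896 = 0.00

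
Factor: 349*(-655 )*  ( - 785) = 179447075=5^2*131^1*157^1*349^1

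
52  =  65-13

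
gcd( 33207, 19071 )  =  3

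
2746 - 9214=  - 6468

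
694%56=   22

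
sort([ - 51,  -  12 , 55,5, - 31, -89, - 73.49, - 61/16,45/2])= [  -  89, - 73.49, - 51, - 31,  -  12,-61/16 , 5,45/2,55]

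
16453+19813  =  36266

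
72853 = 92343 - 19490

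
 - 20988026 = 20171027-41159053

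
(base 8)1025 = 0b1000010101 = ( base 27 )jk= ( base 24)M5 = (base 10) 533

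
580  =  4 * 145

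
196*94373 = 18497108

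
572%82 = 80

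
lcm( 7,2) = 14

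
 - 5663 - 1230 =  - 6893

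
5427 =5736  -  309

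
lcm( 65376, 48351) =4641696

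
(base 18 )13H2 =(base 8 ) 15710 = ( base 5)211422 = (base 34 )656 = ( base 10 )7112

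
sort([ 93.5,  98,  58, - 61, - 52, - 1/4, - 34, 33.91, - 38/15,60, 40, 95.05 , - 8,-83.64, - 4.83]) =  [ -83.64, - 61, - 52, - 34,-8, - 4.83,  -  38/15, - 1/4,33.91, 40,58,60,93.5,95.05,98 ] 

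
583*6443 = 3756269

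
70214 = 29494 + 40720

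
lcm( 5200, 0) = 0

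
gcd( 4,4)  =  4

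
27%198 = 27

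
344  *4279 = 1471976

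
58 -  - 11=69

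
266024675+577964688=843989363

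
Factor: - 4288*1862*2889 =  - 23066515584 = - 2^7*3^3 *7^2 * 19^1 * 67^1*107^1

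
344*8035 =2764040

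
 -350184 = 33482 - 383666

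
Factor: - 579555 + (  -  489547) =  - 1069102  =  -2^1*359^1*1489^1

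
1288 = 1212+76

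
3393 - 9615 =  - 6222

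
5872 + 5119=10991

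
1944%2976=1944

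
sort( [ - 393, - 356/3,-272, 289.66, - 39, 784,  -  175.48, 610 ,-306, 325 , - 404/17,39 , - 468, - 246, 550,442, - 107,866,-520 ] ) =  [ - 520,- 468, - 393,-306, - 272, - 246,  -  175.48, - 356/3,-107,-39,-404/17,39,289.66,325,442,550,610,  784,866 ] 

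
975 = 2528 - 1553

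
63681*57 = 3629817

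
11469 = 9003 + 2466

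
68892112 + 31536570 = 100428682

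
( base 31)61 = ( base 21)8j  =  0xBB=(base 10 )187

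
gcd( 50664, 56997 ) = 6333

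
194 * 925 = 179450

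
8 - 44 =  - 36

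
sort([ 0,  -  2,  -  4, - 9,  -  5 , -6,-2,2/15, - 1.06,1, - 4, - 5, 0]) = [-9, - 6,-5,- 5, - 4, - 4, - 2, - 2, - 1.06, 0,0,2/15, 1]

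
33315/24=11105/8 =1388.12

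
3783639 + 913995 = 4697634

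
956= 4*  239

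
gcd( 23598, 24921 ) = 27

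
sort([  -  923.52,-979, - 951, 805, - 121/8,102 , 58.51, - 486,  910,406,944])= [-979, - 951,-923.52, - 486, - 121/8, 58.51, 102, 406,805,  910,944]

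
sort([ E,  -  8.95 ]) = [-8.95,E]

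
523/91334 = 523/91334 =0.01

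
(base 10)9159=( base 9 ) 13506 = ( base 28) bj3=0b10001111000111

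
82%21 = 19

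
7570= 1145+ 6425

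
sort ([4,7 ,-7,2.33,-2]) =[-7 ,  -  2, 2.33, 4, 7] 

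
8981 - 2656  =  6325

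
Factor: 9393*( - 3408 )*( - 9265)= 2^4*3^2*5^1 * 17^1*31^1*71^1*101^1*109^1  =  296585102160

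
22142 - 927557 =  - 905415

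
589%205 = 179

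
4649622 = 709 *6558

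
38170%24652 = 13518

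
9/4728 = 3/1576 =0.00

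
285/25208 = 285/25208 = 0.01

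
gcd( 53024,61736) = 8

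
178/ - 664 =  - 89/332 =- 0.27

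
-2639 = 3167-5806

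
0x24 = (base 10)36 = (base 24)1c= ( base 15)26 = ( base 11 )33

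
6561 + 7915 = 14476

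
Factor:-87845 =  - 5^1  *17569^1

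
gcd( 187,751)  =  1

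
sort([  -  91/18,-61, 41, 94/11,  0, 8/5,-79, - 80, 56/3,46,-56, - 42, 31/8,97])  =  [ - 80,-79, - 61,-56, -42, - 91/18, 0, 8/5, 31/8,94/11, 56/3, 41, 46, 97]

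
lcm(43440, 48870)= 390960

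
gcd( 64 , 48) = 16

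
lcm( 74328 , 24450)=1858200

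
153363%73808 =5747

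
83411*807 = 67312677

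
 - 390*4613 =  - 1799070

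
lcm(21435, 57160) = 171480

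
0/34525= 0 = 0.00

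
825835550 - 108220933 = 717614617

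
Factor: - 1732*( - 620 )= 1073840=2^4*5^1*31^1*433^1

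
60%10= 0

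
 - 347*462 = - 160314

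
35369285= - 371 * ( - 95335)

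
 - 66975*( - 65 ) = 4353375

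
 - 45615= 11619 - 57234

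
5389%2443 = 503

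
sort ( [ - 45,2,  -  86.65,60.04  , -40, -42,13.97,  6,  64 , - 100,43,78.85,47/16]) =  [  -  100, - 86.65,-45, -42,-40, 2,47/16, 6,13.97,43,  60.04,64,78.85] 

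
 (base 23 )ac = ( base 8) 362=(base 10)242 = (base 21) BB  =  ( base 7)464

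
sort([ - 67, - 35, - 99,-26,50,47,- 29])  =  [ - 99,-67, - 35, - 29,-26,47, 50] 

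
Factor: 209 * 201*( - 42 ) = -1764378 = - 2^1*3^2*7^1*11^1 * 19^1*67^1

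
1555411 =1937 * 803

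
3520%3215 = 305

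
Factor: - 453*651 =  -3^2*7^1*31^1*151^1 = - 294903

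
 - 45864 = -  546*84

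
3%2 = 1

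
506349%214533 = 77283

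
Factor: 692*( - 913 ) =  - 2^2*11^1*83^1*173^1 = - 631796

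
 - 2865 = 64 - 2929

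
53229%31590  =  21639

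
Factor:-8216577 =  - 3^2 * 912953^1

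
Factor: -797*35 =-5^1 * 7^1 * 797^1 = -27895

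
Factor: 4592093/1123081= 11^1 * 157^1*2659^1 * 1123081^ (-1) 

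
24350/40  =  608 + 3/4= 608.75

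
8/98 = 4/49 = 0.08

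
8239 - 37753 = - 29514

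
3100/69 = 3100/69 = 44.93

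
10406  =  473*22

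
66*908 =59928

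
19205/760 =25+41/152 = 25.27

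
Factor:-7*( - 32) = 2^5*7^1 =224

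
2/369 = 2/369 = 0.01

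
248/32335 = 248/32335 = 0.01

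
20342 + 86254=106596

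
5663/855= 6+533/855 = 6.62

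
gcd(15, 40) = 5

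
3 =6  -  3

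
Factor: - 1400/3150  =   - 4/9 = - 2^2*3^ ( - 2) 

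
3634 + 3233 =6867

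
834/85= 834/85 = 9.81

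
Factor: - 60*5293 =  - 2^2*3^1*5^1*67^1*79^1 = -317580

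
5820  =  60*97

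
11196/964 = 2799/241= 11.61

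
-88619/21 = -88619/21   =  - 4219.95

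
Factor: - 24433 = -53^1*461^1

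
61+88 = 149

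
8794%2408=1570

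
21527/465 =21527/465 = 46.29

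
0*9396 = 0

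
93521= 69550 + 23971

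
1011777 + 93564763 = 94576540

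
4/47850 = 2/23925= 0.00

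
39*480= 18720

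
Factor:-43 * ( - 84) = 2^2* 3^1*7^1* 43^1  =  3612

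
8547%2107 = 119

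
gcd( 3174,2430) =6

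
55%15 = 10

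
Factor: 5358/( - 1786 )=-3=   - 3^1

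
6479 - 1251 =5228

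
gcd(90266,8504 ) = 2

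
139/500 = 139/500= 0.28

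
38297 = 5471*7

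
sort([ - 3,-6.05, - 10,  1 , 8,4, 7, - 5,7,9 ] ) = [ -10, - 6.05  ,-5, - 3,  1, 4,  7,7 , 8,9]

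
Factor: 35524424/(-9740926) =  - 2^2*17^1*29^(  -  1) * 71^1 * 283^1 * 12919^( - 1) = - 1366324/374651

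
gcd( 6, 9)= 3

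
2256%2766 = 2256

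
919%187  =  171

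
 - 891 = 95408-96299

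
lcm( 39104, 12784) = 664768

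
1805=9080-7275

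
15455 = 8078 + 7377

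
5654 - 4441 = 1213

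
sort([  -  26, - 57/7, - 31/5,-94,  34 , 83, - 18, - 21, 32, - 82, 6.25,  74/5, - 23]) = [-94, - 82, - 26, - 23 , - 21, - 18, - 57/7, - 31/5, 6.25, 74/5,  32, 34,  83]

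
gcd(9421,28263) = 9421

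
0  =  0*55116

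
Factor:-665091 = -3^5*7^1*17^1 * 23^1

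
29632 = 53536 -23904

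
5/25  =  1/5  =  0.20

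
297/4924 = 297/4924 = 0.06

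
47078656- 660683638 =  - 613604982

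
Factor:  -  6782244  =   - 2^2*3^1*7^1*263^1*307^1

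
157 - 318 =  - 161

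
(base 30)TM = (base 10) 892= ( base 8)1574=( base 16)37c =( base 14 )47A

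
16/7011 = 16/7011 = 0.00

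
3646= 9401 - 5755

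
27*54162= 1462374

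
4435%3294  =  1141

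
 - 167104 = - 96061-71043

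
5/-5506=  - 1  +  5501/5506 = - 0.00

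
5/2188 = 5/2188 = 0.00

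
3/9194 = 3/9194 = 0.00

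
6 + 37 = 43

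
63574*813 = 51685662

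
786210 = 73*10770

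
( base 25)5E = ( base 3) 12011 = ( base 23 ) 61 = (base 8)213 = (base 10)139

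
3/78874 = 3/78874=0.00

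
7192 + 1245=8437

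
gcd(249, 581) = 83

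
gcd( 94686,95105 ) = 1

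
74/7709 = 74/7709= 0.01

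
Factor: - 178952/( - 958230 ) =89476/479115 = 2^2 * 3^(  -  4 )*5^( - 1) * 7^( - 1)*13^( - 2 )*22369^1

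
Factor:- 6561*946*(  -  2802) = 2^2*3^9*11^1*43^1 * 467^1 = 17391190212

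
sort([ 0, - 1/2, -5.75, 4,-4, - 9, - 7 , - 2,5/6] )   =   [-9, - 7, - 5.75, - 4, -2,-1/2,0,5/6,4 ] 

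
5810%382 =80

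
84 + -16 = 68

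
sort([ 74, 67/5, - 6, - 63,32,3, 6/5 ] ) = [ - 63, - 6, 6/5, 3, 67/5, 32, 74] 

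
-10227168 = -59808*171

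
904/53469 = 904/53469 = 0.02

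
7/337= 7/337 = 0.02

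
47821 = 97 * 493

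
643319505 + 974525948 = 1617845453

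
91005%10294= 8653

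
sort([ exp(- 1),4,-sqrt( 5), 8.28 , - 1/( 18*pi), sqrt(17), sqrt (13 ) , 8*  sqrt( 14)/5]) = [ - sqrt( 5 ), - 1/(18*pi ), exp( -1 ),sqrt(13), 4,sqrt(17), 8*sqrt( 14 ) /5 , 8.28]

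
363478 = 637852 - 274374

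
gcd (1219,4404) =1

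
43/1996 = 43/1996  =  0.02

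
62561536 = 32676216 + 29885320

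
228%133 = 95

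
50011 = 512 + 49499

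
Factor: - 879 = - 3^1*293^1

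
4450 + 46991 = 51441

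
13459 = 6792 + 6667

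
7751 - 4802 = 2949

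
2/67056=1/33528=0.00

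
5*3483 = 17415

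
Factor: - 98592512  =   - 2^8*385127^1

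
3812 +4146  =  7958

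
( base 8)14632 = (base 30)78e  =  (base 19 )I2I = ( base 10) 6554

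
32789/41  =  32789/41=799.73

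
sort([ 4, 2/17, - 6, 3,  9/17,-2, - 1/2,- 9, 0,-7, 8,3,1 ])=[ - 9,- 7,- 6, - 2,  -  1/2, 0,2/17, 9/17, 1, 3,3,4, 8] 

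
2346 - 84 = 2262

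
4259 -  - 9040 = 13299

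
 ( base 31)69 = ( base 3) 21020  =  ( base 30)6f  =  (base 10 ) 195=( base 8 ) 303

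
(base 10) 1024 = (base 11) 851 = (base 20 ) 2b4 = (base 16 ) 400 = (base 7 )2662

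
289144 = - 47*( - 6152) 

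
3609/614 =3609/614 = 5.88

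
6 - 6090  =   - 6084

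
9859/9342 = 1 + 517/9342 =1.06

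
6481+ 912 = 7393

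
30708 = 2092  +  28616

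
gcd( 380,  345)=5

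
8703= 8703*1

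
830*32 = 26560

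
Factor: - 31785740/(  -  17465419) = 2^2*5^1*7^1*29^1*617^( - 1 )*7829^1*28307^( - 1 )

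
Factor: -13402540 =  - 2^2*5^1*31^1*21617^1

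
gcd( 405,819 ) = 9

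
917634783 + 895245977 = 1812880760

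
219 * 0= 0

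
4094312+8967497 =13061809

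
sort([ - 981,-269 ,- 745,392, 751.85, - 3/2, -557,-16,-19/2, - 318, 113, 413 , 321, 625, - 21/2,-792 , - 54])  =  [ -981,-792,-745,-557, - 318,-269,- 54,-16  , - 21/2,-19/2,  -  3/2, 113,321,  392,413, 625, 751.85 ]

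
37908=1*37908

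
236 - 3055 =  - 2819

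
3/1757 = 3/1757 = 0.00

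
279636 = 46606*6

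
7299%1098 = 711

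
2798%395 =33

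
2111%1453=658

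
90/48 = 15/8 = 1.88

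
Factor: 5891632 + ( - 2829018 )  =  2^1*31^1*47^1* 1051^1=3062614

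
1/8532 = 1/8532 = 0.00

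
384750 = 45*8550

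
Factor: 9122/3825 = 2^1*3^(  -  2)*5^( - 2)*17^(-1)*4561^1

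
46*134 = 6164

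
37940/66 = 574  +  28/33 = 574.85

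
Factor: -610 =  - 2^1*5^1 *61^1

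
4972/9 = 4972/9 =552.44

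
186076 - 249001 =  - 62925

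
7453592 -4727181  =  2726411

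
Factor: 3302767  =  13^2*  19543^1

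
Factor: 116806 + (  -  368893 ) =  -3^1*11^1*7639^1 = - 252087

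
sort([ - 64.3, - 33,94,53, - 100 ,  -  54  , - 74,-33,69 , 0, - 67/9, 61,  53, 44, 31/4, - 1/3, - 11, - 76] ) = [ - 100, - 76, - 74, - 64.3, - 54, - 33, - 33,-11 , - 67/9 ,- 1/3 , 0,31/4,  44,  53, 53, 61, 69, 94 ] 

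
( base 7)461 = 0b11101111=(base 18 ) D5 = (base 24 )9n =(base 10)239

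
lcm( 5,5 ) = 5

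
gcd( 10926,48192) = 6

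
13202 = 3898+9304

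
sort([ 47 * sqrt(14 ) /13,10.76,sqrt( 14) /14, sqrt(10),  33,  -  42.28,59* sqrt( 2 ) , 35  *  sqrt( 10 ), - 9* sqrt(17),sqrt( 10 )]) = [- 42.28, -9*sqrt( 17 ) , sqrt( 14 ) /14,sqrt(10),sqrt(10),10.76,47*sqrt( 14 )/13,  33 , 59*sqrt(2), 35 * sqrt( 10 )]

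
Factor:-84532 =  - 2^2*7^1* 3019^1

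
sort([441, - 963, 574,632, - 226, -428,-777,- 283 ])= [  -  963, - 777, - 428, - 283, - 226, 441, 574,632] 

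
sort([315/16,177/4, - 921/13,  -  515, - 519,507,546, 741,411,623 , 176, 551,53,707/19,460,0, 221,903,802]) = [ - 519, - 515, - 921/13,0, 315/16, 707/19,177/4,53,176, 221,411,460, 507,546,551 , 623,741,802 , 903] 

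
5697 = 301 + 5396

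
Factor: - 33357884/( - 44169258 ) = 2382706/3154947 = 2^1*3^( - 1)*1051649^( - 1 )*1191353^1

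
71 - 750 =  - 679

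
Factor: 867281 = 867281^1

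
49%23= 3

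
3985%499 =492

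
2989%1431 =127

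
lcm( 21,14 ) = 42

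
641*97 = 62177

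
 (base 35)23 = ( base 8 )111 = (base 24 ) 31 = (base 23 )34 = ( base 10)73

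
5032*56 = 281792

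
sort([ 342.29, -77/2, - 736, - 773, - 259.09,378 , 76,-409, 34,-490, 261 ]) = [ - 773, - 736, - 490,-409,-259.09, - 77/2,34,  76,  261, 342.29, 378 ] 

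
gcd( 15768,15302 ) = 2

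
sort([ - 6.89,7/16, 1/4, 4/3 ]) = [-6.89, 1/4, 7/16,4/3]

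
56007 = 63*889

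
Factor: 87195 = 3^1*5^1*5813^1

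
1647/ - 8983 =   -  1647/8983 = - 0.18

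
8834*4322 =38180548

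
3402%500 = 402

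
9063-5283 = 3780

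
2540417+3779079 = 6319496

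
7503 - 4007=3496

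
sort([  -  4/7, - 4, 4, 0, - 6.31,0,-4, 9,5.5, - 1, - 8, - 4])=[ - 8,  -  6.31, - 4, - 4, - 4,  -  1, -4/7,  0, 0,4,5.5,9]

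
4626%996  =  642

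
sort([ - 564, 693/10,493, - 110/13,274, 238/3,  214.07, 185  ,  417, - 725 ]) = [ - 725, - 564, - 110/13, 693/10,238/3 , 185,  214.07, 274,417,493 ] 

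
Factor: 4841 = 47^1*103^1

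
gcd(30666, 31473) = 807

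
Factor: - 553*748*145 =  - 59978380 = - 2^2*5^1*7^1*11^1*17^1*29^1*79^1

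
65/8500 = 13/1700  =  0.01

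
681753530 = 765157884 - 83404354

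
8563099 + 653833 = 9216932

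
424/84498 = 212/42249 = 0.01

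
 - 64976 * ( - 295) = 19167920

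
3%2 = 1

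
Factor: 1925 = 5^2*7^1*11^1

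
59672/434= 137+107/217 =137.49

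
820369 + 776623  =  1596992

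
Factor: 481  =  13^1 * 37^1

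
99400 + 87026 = 186426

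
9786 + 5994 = 15780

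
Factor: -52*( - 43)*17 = 38012  =  2^2*13^1  *  17^1*43^1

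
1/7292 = 1/7292 =0.00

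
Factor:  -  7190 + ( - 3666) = - 10856 = - 2^3*23^1* 59^1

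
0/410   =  0 = 0.00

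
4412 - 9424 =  - 5012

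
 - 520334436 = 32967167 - 553301603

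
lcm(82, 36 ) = 1476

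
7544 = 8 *943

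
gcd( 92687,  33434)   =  1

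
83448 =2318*36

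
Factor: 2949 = 3^1*983^1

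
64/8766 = 32/4383 = 0.01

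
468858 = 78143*6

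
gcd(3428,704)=4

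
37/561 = 37/561= 0.07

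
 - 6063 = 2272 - 8335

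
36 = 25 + 11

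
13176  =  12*1098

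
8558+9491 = 18049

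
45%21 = 3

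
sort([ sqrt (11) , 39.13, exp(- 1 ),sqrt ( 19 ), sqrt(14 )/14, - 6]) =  [ - 6,  sqrt(14)/14,exp (-1 ),sqrt( 11), sqrt ( 19), 39.13]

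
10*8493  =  84930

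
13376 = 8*1672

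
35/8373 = 35/8373 = 0.00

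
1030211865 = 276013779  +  754198086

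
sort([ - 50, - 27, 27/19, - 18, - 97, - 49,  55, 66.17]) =[ - 97,  -  50, - 49, - 27, - 18, 27/19,55, 66.17 ] 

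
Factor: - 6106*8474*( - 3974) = 205623677656 = 2^3*19^1*43^1*71^1*223^1*1987^1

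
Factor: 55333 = 55333^1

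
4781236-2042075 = 2739161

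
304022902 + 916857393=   1220880295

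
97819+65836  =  163655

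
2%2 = 0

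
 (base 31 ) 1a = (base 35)16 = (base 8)51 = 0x29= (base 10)41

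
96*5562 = 533952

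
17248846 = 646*26701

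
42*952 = 39984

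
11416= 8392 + 3024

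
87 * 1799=156513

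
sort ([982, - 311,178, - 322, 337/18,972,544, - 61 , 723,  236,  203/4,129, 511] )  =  [ - 322, - 311, - 61 , 337/18,203/4, 129,178, 236,511, 544, 723,972,982 ]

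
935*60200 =56287000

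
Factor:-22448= - 2^4 * 23^1*61^1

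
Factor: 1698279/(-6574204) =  - 2^(-2)*3^1*7^( - 1)*11^1*13^( -1 )*53^1*971^1*18061^(  -  1 ) 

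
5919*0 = 0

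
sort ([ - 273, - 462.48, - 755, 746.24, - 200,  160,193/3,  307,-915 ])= [  -  915, - 755, - 462.48, -273, - 200, 193/3, 160,  307, 746.24 ] 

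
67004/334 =200 + 102/167= 200.61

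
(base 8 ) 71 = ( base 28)21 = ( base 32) 1P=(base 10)57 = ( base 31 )1q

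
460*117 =53820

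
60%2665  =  60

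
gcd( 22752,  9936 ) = 144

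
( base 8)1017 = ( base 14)299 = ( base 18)1b5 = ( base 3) 201112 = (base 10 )527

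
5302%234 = 154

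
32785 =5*6557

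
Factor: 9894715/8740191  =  3^ ( - 1 )*5^1 * 23^1*139^1*149^( - 1)*619^1*19553^ ( -1)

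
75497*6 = 452982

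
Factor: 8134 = 2^1*7^2*83^1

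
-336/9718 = -168/4859 = -0.03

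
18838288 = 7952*2369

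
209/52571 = 209/52571 = 0.00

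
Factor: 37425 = 3^1*5^2*499^1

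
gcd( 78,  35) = 1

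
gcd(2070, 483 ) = 69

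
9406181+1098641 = 10504822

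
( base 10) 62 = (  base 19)35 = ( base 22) 2i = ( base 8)76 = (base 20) 32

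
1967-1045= 922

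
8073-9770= - 1697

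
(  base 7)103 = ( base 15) 37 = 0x34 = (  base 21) 2A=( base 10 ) 52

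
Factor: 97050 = 2^1 * 3^1* 5^2 * 647^1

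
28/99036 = 1/3537 =0.00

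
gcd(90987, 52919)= 1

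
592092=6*98682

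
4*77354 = 309416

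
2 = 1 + 1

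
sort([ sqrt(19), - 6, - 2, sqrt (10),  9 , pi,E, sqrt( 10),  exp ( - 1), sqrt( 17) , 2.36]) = [- 6, - 2, exp( - 1 ) , 2.36, E,pi, sqrt(10),sqrt( 10),sqrt( 17 ), sqrt( 19),9] 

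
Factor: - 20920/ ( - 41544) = 3^( -2 )*5^1*523^1 * 577^( - 1) =2615/5193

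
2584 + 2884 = 5468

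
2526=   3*842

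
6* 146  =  876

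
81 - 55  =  26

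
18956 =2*9478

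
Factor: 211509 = 3^2*71^1*331^1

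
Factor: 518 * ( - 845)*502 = - 219730420 = - 2^2*5^1* 7^1 * 13^2*37^1*251^1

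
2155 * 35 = 75425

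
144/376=18/47 = 0.38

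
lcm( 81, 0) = 0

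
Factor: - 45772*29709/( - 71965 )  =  2^2*3^2*5^( - 1)*37^( - 1)*389^(-1) * 3301^1*11443^1= 1359840348/71965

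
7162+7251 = 14413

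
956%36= 20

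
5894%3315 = 2579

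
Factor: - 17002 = -2^1*8501^1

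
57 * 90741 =5172237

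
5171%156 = 23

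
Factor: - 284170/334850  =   - 157/185 = -5^( - 1 )*37^( - 1 )*157^1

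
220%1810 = 220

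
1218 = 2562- 1344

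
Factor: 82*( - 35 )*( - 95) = 272650 = 2^1*5^2*7^1*19^1*41^1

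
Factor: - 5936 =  - 2^4*7^1*53^1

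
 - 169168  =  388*(-436 ) 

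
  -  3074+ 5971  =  2897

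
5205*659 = 3430095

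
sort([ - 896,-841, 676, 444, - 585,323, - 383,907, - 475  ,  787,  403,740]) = [ - 896, - 841, - 585,-475, - 383, 323,403,444,  676, 740, 787 , 907 ]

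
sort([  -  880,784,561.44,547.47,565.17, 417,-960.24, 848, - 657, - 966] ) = [ - 966, - 960.24, - 880, - 657, 417, 547.47, 561.44 , 565.17,784,848 ] 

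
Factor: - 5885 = -5^1 * 11^1 * 107^1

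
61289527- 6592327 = 54697200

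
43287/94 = 921/2= 460.50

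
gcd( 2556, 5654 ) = 2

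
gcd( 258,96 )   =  6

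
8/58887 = 8/58887 = 0.00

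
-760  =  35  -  795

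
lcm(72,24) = 72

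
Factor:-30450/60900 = -1/2 = - 2^( - 1)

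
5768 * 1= 5768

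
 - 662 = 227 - 889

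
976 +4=980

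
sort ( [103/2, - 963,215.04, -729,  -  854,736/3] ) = [-963, - 854,-729,103/2,215.04, 736/3 ] 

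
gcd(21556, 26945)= 5389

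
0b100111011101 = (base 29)302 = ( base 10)2525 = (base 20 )665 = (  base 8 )4735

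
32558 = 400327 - 367769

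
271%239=32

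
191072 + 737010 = 928082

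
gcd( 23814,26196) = 6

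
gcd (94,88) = 2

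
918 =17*54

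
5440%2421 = 598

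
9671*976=9438896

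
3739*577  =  2157403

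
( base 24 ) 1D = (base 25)1c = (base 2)100101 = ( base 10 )37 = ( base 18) 21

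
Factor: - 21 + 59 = 38 = 2^1 * 19^1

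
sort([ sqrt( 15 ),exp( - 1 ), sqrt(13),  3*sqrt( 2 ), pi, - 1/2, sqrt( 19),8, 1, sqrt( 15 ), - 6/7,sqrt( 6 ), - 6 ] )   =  [ - 6,- 6/7 , - 1/2, exp( - 1 ), 1, sqrt( 6 ), pi, sqrt( 13) , sqrt ( 15), sqrt(15 ),3* sqrt( 2),sqrt( 19),8] 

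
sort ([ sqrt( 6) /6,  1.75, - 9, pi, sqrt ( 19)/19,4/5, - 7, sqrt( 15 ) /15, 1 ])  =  [ - 9, - 7, sqrt(19)/19 , sqrt( 15)/15, sqrt(6) /6  ,  4/5  ,  1, 1.75,pi ]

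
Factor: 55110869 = 11^1*5010079^1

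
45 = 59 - 14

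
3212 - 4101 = - 889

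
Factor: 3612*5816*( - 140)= -2941034880 = - 2^7*3^1*5^1*7^2*43^1*727^1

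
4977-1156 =3821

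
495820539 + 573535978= 1069356517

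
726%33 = 0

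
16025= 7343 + 8682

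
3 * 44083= 132249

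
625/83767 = 625/83767 = 0.01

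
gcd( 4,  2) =2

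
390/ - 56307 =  - 130/18769 = - 0.01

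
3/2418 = 1/806 = 0.00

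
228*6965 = 1588020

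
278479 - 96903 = 181576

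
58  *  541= 31378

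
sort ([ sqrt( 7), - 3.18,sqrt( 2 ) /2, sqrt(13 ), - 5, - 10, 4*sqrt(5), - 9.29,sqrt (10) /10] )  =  [ - 10,-9.29, - 5, - 3.18,  sqrt( 10)/10,sqrt( 2)/2,sqrt(7 ),  sqrt(13 ), 4*sqrt( 5) ] 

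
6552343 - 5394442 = 1157901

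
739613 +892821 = 1632434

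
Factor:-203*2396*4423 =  - 2151294124 = - 2^2*7^1*29^1*599^1*4423^1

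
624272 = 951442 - 327170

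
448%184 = 80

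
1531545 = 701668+829877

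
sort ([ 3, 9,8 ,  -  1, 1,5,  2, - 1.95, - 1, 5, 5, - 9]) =[ - 9, - 1.95, - 1, - 1,  1  ,  2,3, 5,5 , 5, 8, 9 ]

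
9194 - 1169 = 8025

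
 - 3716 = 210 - 3926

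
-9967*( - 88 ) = 877096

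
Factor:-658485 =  - 3^2*5^1*14633^1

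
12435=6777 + 5658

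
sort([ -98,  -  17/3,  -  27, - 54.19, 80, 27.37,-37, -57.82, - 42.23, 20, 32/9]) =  [ - 98,  -  57.82,  -  54.19,-42.23, - 37 , - 27,-17/3, 32/9, 20,27.37, 80 ] 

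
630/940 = 63/94  =  0.67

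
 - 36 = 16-52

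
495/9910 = 99/1982 = 0.05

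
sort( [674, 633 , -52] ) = [ - 52, 633,674]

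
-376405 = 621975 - 998380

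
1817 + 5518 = 7335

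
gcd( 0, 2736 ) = 2736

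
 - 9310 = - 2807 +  - 6503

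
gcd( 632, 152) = 8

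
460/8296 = 115/2074= 0.06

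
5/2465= 1/493 = 0.00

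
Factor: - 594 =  -2^1*3^3*11^1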